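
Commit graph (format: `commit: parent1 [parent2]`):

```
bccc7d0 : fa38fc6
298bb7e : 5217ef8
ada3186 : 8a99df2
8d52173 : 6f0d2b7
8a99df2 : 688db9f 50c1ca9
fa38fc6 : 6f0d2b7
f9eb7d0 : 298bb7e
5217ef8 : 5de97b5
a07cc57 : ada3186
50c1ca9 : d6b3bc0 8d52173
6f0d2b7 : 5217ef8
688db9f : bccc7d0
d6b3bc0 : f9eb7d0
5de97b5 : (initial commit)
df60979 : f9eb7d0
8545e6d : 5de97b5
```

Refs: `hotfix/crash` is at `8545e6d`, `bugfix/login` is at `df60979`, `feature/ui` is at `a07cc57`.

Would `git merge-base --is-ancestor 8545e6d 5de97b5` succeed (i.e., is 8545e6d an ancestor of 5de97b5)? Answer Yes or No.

Ancestors of 5de97b5: {5de97b5}.
8545e6d is not in that set, so it is not an ancestor of 5de97b5.

No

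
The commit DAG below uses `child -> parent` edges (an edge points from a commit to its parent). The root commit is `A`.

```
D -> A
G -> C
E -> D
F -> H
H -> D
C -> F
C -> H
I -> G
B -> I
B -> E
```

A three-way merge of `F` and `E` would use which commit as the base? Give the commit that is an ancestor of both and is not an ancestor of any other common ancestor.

D

Ancestors of F: {A, D, F, H}.
Ancestors of E: {A, D, E}.
Common ancestors: {A, D}.
Among these, D is not an ancestor of any other common ancestor — it is the merge base.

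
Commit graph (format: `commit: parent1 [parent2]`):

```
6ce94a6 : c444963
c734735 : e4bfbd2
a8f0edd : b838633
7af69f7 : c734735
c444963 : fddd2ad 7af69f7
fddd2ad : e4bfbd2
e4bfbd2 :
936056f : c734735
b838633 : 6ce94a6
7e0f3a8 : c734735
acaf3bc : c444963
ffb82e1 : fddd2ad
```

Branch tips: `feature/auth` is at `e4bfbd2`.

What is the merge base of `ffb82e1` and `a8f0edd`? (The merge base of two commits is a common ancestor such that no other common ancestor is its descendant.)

Ancestors of ffb82e1: {e4bfbd2, fddd2ad, ffb82e1}.
Ancestors of a8f0edd: {6ce94a6, 7af69f7, a8f0edd, b838633, c444963, c734735, e4bfbd2, fddd2ad}.
Common ancestors: {e4bfbd2, fddd2ad}.
Among these, fddd2ad is not an ancestor of any other common ancestor — it is the merge base.

fddd2ad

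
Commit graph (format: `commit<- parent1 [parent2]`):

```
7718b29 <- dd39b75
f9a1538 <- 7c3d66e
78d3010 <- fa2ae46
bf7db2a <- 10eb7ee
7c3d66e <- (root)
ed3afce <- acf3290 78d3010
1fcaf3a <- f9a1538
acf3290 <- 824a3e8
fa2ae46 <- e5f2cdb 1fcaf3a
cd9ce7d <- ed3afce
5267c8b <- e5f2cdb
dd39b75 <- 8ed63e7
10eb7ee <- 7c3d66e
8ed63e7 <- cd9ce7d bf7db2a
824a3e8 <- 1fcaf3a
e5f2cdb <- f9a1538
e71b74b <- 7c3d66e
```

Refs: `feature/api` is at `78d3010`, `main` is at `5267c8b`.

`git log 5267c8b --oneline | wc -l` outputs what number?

Walking parent pointers from 5267c8b: reachable set = {5267c8b, 7c3d66e, e5f2cdb, f9a1538}.
That is 4 commits.

4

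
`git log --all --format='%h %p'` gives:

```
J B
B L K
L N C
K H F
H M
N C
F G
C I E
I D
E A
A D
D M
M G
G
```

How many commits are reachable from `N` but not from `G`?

7

Reachable from N: {A, C, D, E, G, I, M, N}.
Reachable from G: {G}.
In N's history but not G's: {A, C, D, E, I, M, N} — 7 commits.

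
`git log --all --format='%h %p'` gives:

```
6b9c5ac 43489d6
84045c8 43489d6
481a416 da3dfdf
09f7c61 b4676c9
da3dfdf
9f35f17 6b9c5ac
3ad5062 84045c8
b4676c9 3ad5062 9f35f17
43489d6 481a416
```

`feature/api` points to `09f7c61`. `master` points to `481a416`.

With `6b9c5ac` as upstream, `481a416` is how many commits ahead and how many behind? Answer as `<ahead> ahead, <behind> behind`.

0 ahead, 2 behind

Reachable from 481a416: {481a416, da3dfdf}.
Reachable from 6b9c5ac: {43489d6, 481a416, 6b9c5ac, da3dfdf}.
Only in 481a416's history (ahead): {} — 0.
Only in 6b9c5ac's history (behind): {43489d6, 6b9c5ac} — 2.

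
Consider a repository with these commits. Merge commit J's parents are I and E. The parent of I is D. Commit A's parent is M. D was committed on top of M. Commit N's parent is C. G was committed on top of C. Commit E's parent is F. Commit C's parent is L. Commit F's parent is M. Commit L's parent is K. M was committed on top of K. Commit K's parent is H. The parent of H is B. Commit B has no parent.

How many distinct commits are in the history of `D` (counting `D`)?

Walking parent pointers from D: reachable set = {B, D, H, K, M}.
That is 5 commits.

5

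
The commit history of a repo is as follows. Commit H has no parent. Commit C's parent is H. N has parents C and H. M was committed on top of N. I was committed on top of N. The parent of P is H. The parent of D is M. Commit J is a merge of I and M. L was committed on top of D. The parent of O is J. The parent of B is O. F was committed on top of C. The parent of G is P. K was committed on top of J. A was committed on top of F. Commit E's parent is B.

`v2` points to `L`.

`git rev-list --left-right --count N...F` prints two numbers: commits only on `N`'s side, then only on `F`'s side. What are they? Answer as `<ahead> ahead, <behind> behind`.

Reachable from N: {C, H, N}.
Reachable from F: {C, F, H}.
Only in N's history (ahead): {N} — 1.
Only in F's history (behind): {F} — 1.

1 ahead, 1 behind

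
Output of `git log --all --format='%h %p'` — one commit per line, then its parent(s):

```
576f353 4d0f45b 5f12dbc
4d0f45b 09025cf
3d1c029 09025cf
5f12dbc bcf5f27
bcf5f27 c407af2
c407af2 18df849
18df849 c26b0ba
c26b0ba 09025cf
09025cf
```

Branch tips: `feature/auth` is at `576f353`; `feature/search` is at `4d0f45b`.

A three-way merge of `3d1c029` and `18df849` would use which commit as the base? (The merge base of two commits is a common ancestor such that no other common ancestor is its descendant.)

09025cf

Ancestors of 3d1c029: {09025cf, 3d1c029}.
Ancestors of 18df849: {09025cf, 18df849, c26b0ba}.
Common ancestors: {09025cf}.
The only common ancestor is 09025cf, so it is the merge base.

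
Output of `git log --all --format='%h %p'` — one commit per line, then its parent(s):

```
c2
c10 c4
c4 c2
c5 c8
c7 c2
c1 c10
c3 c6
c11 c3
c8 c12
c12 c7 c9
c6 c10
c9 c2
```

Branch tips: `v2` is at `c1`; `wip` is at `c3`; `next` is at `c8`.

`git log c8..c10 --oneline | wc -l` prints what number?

2

Reachable from c10: {c10, c2, c4}.
Reachable from c8: {c12, c2, c7, c8, c9}.
In c10's history but not c8's: {c10, c4} — 2 commits.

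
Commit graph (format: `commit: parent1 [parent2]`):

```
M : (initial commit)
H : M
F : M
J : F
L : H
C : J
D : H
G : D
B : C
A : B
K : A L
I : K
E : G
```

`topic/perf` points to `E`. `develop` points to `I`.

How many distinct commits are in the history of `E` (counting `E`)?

5

Walking parent pointers from E: reachable set = {D, E, G, H, M}.
That is 5 commits.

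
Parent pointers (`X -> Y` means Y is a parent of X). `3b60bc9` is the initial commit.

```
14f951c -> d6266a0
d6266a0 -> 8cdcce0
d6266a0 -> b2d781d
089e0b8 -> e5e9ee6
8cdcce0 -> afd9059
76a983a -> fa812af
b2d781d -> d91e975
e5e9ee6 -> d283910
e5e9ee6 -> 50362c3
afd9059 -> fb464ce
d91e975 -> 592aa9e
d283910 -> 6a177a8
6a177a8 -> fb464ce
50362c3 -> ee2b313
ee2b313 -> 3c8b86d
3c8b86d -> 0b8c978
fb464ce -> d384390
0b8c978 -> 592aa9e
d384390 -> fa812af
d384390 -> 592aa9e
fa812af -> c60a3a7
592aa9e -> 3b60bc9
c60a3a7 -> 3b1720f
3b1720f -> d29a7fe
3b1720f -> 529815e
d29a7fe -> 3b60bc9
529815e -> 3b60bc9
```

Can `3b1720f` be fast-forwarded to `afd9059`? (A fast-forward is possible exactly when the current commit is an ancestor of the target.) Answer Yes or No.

Yes

A fast-forward from 3b1720f to afd9059 is possible iff 3b1720f is an ancestor of afd9059.
Ancestors of afd9059: {3b1720f, 3b60bc9, 529815e, 592aa9e, afd9059, c60a3a7, d29a7fe, d384390, fa812af, fb464ce}.
3b1720f is among them, so fast-forward is possible.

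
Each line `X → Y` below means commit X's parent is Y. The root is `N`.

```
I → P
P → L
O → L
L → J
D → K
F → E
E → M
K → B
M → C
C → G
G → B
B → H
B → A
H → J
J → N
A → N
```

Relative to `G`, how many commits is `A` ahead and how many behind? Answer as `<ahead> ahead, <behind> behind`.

Reachable from A: {A, N}.
Reachable from G: {A, B, G, H, J, N}.
Only in A's history (ahead): {} — 0.
Only in G's history (behind): {B, G, H, J} — 4.

0 ahead, 4 behind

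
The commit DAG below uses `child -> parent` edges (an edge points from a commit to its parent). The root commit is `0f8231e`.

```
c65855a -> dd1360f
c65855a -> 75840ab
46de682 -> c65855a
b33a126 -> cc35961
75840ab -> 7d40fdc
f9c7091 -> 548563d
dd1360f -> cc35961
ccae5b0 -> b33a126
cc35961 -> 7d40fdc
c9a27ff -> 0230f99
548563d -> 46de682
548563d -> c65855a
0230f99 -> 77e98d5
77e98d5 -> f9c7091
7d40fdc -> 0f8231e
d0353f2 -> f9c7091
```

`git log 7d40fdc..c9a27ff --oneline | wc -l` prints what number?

10

Reachable from c9a27ff: {0230f99, 0f8231e, 46de682, 548563d, 75840ab, 77e98d5, 7d40fdc, c65855a, c9a27ff, cc35961, dd1360f, f9c7091}.
Reachable from 7d40fdc: {0f8231e, 7d40fdc}.
In c9a27ff's history but not 7d40fdc's: {0230f99, 46de682, 548563d, 75840ab, 77e98d5, c65855a, c9a27ff, cc35961, dd1360f, f9c7091} — 10 commits.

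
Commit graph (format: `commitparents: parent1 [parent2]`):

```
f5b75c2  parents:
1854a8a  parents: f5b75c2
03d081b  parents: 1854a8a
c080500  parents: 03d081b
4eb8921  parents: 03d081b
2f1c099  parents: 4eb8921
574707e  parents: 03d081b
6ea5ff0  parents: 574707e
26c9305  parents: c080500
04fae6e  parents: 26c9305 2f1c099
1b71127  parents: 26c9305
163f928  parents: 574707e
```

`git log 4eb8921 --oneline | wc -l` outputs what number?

Walking parent pointers from 4eb8921: reachable set = {03d081b, 1854a8a, 4eb8921, f5b75c2}.
That is 4 commits.

4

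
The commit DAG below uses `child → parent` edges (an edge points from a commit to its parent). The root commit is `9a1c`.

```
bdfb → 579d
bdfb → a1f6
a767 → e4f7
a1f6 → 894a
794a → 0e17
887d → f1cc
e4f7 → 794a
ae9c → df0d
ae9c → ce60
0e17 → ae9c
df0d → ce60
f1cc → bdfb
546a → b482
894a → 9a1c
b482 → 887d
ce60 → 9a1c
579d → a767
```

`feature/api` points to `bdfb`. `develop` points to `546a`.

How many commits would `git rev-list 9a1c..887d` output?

Reachable from 887d: {0e17, 579d, 794a, 887d, 894a, 9a1c, a1f6, a767, ae9c, bdfb, ce60, df0d, e4f7, f1cc}.
Reachable from 9a1c: {9a1c}.
In 887d's history but not 9a1c's: {0e17, 579d, 794a, 887d, 894a, a1f6, a767, ae9c, bdfb, ce60, df0d, e4f7, f1cc} — 13 commits.

13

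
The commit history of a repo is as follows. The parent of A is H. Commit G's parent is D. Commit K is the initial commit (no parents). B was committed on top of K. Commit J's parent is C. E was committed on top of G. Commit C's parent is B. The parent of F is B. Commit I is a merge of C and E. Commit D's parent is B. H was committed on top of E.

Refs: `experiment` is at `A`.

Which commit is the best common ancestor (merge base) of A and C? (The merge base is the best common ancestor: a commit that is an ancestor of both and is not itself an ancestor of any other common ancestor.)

Ancestors of A: {A, B, D, E, G, H, K}.
Ancestors of C: {B, C, K}.
Common ancestors: {B, K}.
Among these, B is not an ancestor of any other common ancestor — it is the merge base.

B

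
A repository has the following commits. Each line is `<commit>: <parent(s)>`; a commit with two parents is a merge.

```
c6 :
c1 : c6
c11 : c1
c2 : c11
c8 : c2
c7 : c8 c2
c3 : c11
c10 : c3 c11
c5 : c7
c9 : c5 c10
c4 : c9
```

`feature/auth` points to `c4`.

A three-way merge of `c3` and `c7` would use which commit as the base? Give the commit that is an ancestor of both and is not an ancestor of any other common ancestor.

c11

Ancestors of c3: {c1, c11, c3, c6}.
Ancestors of c7: {c1, c11, c2, c6, c7, c8}.
Common ancestors: {c1, c11, c6}.
Among these, c11 is not an ancestor of any other common ancestor — it is the merge base.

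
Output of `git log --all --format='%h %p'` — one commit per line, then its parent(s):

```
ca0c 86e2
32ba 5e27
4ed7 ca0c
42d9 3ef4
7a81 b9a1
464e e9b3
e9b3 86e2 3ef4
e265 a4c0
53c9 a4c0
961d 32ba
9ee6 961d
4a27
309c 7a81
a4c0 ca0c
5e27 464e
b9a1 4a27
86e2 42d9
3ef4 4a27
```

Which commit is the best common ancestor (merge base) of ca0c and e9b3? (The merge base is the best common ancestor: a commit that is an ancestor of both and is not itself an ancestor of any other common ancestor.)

Ancestors of ca0c: {3ef4, 42d9, 4a27, 86e2, ca0c}.
Ancestors of e9b3: {3ef4, 42d9, 4a27, 86e2, e9b3}.
Common ancestors: {3ef4, 42d9, 4a27, 86e2}.
Among these, 86e2 is not an ancestor of any other common ancestor — it is the merge base.

86e2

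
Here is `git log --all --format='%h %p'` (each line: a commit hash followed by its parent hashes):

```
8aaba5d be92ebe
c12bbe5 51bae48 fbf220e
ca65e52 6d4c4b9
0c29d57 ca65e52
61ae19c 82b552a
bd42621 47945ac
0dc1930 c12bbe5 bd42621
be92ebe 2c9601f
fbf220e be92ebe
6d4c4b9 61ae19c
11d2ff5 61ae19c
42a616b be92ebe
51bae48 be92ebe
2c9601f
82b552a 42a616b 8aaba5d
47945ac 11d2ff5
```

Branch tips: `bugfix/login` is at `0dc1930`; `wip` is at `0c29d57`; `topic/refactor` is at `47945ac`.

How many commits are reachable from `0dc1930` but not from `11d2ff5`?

Reachable from 0dc1930: {0dc1930, 11d2ff5, 2c9601f, 42a616b, 47945ac, 51bae48, 61ae19c, 82b552a, 8aaba5d, bd42621, be92ebe, c12bbe5, fbf220e}.
Reachable from 11d2ff5: {11d2ff5, 2c9601f, 42a616b, 61ae19c, 82b552a, 8aaba5d, be92ebe}.
In 0dc1930's history but not 11d2ff5's: {0dc1930, 47945ac, 51bae48, bd42621, c12bbe5, fbf220e} — 6 commits.

6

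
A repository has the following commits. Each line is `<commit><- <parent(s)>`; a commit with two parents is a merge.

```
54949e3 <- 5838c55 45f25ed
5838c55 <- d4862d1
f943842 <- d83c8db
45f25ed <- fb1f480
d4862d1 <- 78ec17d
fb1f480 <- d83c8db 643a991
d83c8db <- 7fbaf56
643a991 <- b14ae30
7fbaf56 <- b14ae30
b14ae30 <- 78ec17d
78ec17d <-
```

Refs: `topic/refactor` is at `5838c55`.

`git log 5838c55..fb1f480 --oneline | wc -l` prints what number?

5

Reachable from fb1f480: {643a991, 78ec17d, 7fbaf56, b14ae30, d83c8db, fb1f480}.
Reachable from 5838c55: {5838c55, 78ec17d, d4862d1}.
In fb1f480's history but not 5838c55's: {643a991, 7fbaf56, b14ae30, d83c8db, fb1f480} — 5 commits.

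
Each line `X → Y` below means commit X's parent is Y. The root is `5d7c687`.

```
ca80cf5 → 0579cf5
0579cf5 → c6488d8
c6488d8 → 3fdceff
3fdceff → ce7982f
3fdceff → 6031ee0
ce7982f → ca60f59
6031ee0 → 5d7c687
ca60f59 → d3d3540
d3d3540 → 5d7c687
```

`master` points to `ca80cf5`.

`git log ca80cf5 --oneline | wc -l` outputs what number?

Walking parent pointers from ca80cf5: reachable set = {0579cf5, 3fdceff, 5d7c687, 6031ee0, c6488d8, ca60f59, ca80cf5, ce7982f, d3d3540}.
That is 9 commits.

9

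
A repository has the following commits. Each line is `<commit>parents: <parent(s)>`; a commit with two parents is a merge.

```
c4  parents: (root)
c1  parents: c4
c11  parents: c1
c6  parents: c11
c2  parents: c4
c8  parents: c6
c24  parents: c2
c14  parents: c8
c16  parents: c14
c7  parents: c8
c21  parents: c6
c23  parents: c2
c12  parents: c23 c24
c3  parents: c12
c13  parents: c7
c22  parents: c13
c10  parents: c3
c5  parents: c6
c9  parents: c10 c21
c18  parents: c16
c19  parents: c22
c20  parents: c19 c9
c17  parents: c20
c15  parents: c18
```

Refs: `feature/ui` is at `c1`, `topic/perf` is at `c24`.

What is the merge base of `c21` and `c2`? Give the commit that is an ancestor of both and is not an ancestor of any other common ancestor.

Ancestors of c21: {c1, c11, c21, c4, c6}.
Ancestors of c2: {c2, c4}.
Common ancestors: {c4}.
The only common ancestor is c4, so it is the merge base.

c4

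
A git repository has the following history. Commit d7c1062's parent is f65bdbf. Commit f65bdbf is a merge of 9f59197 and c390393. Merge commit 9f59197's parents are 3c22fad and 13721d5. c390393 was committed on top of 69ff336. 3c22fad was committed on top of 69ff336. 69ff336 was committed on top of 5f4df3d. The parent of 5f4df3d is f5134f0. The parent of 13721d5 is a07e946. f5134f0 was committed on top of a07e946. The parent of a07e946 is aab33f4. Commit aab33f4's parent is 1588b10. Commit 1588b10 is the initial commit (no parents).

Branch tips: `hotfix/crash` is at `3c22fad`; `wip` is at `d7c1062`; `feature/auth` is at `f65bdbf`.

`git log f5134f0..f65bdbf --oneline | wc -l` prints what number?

7

Reachable from f65bdbf: {13721d5, 1588b10, 3c22fad, 5f4df3d, 69ff336, 9f59197, a07e946, aab33f4, c390393, f5134f0, f65bdbf}.
Reachable from f5134f0: {1588b10, a07e946, aab33f4, f5134f0}.
In f65bdbf's history but not f5134f0's: {13721d5, 3c22fad, 5f4df3d, 69ff336, 9f59197, c390393, f65bdbf} — 7 commits.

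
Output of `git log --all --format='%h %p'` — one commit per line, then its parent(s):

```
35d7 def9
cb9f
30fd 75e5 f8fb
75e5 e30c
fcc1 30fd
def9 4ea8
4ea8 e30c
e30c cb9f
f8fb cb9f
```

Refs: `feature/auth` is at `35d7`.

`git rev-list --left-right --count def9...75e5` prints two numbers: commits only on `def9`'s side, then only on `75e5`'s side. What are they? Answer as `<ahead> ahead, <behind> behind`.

Reachable from def9: {4ea8, cb9f, def9, e30c}.
Reachable from 75e5: {75e5, cb9f, e30c}.
Only in def9's history (ahead): {4ea8, def9} — 2.
Only in 75e5's history (behind): {75e5} — 1.

2 ahead, 1 behind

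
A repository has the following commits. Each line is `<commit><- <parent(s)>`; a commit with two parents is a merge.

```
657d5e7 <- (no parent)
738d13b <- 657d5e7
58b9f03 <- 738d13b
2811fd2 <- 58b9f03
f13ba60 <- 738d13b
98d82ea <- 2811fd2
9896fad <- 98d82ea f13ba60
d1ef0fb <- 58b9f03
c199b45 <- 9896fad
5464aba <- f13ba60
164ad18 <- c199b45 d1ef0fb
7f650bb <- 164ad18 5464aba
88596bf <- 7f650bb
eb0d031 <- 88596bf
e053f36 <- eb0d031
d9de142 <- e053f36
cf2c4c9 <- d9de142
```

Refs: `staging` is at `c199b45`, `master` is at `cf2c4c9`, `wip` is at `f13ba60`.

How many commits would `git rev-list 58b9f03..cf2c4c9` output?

Reachable from cf2c4c9: {164ad18, 2811fd2, 5464aba, 58b9f03, 657d5e7, 738d13b, 7f650bb, 88596bf, 9896fad, 98d82ea, c199b45, cf2c4c9, d1ef0fb, d9de142, e053f36, eb0d031, f13ba60}.
Reachable from 58b9f03: {58b9f03, 657d5e7, 738d13b}.
In cf2c4c9's history but not 58b9f03's: {164ad18, 2811fd2, 5464aba, 7f650bb, 88596bf, 9896fad, 98d82ea, c199b45, cf2c4c9, d1ef0fb, d9de142, e053f36, eb0d031, f13ba60} — 14 commits.

14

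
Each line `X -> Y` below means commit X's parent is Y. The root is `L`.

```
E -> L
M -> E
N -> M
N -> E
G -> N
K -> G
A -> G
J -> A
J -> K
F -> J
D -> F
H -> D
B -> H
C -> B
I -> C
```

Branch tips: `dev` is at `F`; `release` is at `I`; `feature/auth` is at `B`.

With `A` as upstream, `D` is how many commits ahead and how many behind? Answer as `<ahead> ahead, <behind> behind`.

Reachable from D: {A, D, E, F, G, J, K, L, M, N}.
Reachable from A: {A, E, G, L, M, N}.
Only in D's history (ahead): {D, F, J, K} — 4.
Only in A's history (behind): {} — 0.

4 ahead, 0 behind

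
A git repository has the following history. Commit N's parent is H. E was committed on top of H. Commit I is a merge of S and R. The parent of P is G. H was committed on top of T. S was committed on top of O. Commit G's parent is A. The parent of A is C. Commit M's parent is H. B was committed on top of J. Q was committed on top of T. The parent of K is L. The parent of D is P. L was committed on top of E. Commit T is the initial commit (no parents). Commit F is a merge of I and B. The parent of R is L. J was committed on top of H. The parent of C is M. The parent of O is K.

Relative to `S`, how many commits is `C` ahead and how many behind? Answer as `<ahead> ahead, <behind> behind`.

2 ahead, 5 behind

Reachable from C: {C, H, M, T}.
Reachable from S: {E, H, K, L, O, S, T}.
Only in C's history (ahead): {C, M} — 2.
Only in S's history (behind): {E, K, L, O, S} — 5.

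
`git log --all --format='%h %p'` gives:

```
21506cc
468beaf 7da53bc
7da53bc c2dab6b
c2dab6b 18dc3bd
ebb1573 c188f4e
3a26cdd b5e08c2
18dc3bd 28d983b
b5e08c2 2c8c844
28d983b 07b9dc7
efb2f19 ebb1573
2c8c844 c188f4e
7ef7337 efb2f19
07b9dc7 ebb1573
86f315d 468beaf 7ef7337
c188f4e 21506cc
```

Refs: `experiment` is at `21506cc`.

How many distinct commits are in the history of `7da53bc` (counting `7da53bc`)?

8

Walking parent pointers from 7da53bc: reachable set = {07b9dc7, 18dc3bd, 21506cc, 28d983b, 7da53bc, c188f4e, c2dab6b, ebb1573}.
That is 8 commits.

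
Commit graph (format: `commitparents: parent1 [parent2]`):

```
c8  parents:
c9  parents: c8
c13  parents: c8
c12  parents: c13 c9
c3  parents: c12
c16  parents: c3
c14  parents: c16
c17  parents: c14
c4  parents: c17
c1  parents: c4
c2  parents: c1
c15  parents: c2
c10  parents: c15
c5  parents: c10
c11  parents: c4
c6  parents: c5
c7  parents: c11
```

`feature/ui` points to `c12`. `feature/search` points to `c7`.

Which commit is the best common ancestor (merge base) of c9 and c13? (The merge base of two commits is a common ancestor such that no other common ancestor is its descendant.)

c8

Ancestors of c9: {c8, c9}.
Ancestors of c13: {c13, c8}.
Common ancestors: {c8}.
The only common ancestor is c8, so it is the merge base.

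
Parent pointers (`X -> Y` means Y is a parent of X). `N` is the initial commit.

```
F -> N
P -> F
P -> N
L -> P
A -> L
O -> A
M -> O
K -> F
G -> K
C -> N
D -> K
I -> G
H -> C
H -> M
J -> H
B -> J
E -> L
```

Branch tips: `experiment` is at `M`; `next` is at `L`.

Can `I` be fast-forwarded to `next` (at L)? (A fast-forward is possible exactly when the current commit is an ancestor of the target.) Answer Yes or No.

No

A fast-forward from I to L is possible iff I is an ancestor of L.
Ancestors of L: {F, L, N, P}.
I is not among them, so fast-forward is not possible.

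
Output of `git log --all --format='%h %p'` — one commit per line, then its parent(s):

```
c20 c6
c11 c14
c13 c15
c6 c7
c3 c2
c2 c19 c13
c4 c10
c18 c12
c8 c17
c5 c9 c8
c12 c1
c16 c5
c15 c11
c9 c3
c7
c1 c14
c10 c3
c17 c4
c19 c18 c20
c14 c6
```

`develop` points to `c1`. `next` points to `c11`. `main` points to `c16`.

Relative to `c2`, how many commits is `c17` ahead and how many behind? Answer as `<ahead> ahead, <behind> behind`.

Reachable from c17: {c1, c10, c11, c12, c13, c14, c15, c17, c18, c19, c2, c20, c3, c4, c6, c7}.
Reachable from c2: {c1, c11, c12, c13, c14, c15, c18, c19, c2, c20, c6, c7}.
Only in c17's history (ahead): {c10, c17, c3, c4} — 4.
Only in c2's history (behind): {} — 0.

4 ahead, 0 behind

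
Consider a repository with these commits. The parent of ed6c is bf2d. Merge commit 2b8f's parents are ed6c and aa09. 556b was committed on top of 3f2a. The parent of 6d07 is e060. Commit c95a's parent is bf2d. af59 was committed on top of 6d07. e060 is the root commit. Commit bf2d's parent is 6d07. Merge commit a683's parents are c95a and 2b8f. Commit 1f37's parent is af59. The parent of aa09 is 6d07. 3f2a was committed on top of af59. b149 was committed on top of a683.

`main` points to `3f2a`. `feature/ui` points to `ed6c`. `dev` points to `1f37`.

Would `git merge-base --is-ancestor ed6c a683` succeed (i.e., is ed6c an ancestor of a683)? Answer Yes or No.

Yes

Ancestors of a683 (commits reachable by following parents): {2b8f, 6d07, a683, aa09, bf2d, c95a, e060, ed6c}.
ed6c is in that set, so it is an ancestor of a683.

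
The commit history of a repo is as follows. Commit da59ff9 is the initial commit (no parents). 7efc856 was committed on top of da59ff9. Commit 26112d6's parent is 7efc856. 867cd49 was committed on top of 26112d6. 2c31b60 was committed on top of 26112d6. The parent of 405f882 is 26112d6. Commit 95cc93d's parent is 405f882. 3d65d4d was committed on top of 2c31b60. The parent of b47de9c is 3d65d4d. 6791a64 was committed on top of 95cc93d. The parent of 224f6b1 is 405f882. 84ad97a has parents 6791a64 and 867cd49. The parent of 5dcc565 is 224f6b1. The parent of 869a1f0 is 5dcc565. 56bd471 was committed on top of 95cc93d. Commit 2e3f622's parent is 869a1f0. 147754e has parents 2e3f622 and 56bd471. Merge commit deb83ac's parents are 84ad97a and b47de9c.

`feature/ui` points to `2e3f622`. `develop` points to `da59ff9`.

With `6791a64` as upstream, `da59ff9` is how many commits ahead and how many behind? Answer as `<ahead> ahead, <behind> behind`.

0 ahead, 5 behind

Reachable from da59ff9: {da59ff9}.
Reachable from 6791a64: {26112d6, 405f882, 6791a64, 7efc856, 95cc93d, da59ff9}.
Only in da59ff9's history (ahead): {} — 0.
Only in 6791a64's history (behind): {26112d6, 405f882, 6791a64, 7efc856, 95cc93d} — 5.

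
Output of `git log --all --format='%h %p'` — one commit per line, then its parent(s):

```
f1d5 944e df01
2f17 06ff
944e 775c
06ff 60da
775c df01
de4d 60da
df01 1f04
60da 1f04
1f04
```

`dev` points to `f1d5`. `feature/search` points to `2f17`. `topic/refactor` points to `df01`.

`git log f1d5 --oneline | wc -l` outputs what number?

5

Walking parent pointers from f1d5: reachable set = {1f04, 775c, 944e, df01, f1d5}.
That is 5 commits.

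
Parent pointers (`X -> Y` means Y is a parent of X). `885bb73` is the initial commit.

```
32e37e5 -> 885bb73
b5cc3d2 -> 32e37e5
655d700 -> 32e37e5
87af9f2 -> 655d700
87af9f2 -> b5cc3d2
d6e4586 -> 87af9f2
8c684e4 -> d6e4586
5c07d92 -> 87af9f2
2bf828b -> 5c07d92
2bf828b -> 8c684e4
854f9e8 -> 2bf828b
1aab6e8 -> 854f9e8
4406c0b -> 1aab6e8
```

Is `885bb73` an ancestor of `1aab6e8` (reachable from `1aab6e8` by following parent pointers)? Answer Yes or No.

Yes

Ancestors of 1aab6e8 (commits reachable by following parents): {1aab6e8, 2bf828b, 32e37e5, 5c07d92, 655d700, 854f9e8, 87af9f2, 885bb73, 8c684e4, b5cc3d2, d6e4586}.
885bb73 is in that set, so it is an ancestor of 1aab6e8.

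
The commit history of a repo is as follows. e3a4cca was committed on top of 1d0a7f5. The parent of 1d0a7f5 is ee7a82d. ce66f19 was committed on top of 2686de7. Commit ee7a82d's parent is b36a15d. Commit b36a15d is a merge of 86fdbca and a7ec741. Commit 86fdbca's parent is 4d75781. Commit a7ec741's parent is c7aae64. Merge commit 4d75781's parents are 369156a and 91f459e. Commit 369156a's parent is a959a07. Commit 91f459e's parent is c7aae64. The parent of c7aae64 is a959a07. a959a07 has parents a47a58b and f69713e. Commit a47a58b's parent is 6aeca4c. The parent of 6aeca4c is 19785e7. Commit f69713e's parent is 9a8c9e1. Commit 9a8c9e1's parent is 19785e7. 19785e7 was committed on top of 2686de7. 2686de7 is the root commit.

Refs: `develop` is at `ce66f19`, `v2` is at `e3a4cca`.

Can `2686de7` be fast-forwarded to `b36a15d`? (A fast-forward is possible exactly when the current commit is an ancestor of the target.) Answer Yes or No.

Yes

A fast-forward from 2686de7 to b36a15d is possible iff 2686de7 is an ancestor of b36a15d.
Ancestors of b36a15d: {19785e7, 2686de7, 369156a, 4d75781, 6aeca4c, 86fdbca, 91f459e, 9a8c9e1, a47a58b, a7ec741, a959a07, b36a15d, c7aae64, f69713e}.
2686de7 is among them, so fast-forward is possible.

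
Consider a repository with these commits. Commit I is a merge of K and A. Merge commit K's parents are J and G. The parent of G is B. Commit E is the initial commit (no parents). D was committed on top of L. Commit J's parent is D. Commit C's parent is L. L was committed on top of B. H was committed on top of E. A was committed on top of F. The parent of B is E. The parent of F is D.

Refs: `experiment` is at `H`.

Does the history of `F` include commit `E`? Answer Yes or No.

Ancestors of F (commits reachable by following parents): {B, D, E, F, L}.
E is in that set, so it is an ancestor of F.

Yes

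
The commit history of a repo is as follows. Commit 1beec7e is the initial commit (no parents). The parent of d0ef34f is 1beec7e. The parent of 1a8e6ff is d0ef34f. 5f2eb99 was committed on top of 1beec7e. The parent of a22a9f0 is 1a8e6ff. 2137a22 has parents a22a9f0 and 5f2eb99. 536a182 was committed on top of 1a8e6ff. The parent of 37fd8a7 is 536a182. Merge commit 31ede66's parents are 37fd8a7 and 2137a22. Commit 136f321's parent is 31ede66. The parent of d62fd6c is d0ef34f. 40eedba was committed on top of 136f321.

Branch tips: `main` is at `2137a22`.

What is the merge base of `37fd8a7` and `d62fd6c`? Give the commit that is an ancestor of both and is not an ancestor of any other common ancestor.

d0ef34f

Ancestors of 37fd8a7: {1a8e6ff, 1beec7e, 37fd8a7, 536a182, d0ef34f}.
Ancestors of d62fd6c: {1beec7e, d0ef34f, d62fd6c}.
Common ancestors: {1beec7e, d0ef34f}.
Among these, d0ef34f is not an ancestor of any other common ancestor — it is the merge base.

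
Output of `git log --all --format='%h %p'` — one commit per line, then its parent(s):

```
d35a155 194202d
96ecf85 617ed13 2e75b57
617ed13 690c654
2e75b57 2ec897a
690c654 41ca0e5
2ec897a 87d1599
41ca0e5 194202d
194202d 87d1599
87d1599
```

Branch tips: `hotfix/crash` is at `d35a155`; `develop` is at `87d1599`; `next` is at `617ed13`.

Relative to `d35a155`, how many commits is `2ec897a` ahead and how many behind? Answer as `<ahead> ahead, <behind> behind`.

Reachable from 2ec897a: {2ec897a, 87d1599}.
Reachable from d35a155: {194202d, 87d1599, d35a155}.
Only in 2ec897a's history (ahead): {2ec897a} — 1.
Only in d35a155's history (behind): {194202d, d35a155} — 2.

1 ahead, 2 behind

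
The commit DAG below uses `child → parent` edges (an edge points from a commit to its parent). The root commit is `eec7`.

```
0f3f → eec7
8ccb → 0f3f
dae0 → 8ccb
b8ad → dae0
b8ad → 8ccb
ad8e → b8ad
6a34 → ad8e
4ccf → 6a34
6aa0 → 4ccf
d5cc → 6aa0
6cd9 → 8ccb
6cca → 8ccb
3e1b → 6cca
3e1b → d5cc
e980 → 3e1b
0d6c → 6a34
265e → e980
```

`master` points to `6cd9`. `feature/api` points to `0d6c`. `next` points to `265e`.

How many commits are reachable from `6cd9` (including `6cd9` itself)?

4

Walking parent pointers from 6cd9: reachable set = {0f3f, 6cd9, 8ccb, eec7}.
That is 4 commits.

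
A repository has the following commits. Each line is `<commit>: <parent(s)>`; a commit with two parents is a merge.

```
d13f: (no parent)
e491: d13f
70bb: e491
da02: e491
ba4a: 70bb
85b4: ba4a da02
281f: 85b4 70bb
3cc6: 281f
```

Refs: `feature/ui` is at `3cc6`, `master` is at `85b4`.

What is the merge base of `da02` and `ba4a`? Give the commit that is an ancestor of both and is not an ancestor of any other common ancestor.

e491

Ancestors of da02: {d13f, da02, e491}.
Ancestors of ba4a: {70bb, ba4a, d13f, e491}.
Common ancestors: {d13f, e491}.
Among these, e491 is not an ancestor of any other common ancestor — it is the merge base.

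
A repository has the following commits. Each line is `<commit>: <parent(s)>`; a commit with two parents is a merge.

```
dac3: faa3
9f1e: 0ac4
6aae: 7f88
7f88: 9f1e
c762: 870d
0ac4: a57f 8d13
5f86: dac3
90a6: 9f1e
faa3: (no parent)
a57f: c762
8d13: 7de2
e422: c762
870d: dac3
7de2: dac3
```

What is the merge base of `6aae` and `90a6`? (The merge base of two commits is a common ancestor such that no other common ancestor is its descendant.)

9f1e

Ancestors of 6aae: {0ac4, 6aae, 7de2, 7f88, 870d, 8d13, 9f1e, a57f, c762, dac3, faa3}.
Ancestors of 90a6: {0ac4, 7de2, 870d, 8d13, 90a6, 9f1e, a57f, c762, dac3, faa3}.
Common ancestors: {0ac4, 7de2, 870d, 8d13, 9f1e, a57f, c762, dac3, faa3}.
Among these, 9f1e is not an ancestor of any other common ancestor — it is the merge base.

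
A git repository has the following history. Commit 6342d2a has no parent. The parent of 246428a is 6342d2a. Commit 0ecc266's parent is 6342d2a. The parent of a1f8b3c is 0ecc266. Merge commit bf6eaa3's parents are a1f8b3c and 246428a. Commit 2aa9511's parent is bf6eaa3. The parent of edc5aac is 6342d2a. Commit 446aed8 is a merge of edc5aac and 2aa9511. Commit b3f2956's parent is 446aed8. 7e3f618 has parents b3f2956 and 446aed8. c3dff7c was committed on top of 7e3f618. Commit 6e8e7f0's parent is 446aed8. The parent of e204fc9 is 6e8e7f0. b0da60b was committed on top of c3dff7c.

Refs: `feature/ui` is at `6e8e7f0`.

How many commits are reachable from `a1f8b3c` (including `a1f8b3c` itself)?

Walking parent pointers from a1f8b3c: reachable set = {0ecc266, 6342d2a, a1f8b3c}.
That is 3 commits.

3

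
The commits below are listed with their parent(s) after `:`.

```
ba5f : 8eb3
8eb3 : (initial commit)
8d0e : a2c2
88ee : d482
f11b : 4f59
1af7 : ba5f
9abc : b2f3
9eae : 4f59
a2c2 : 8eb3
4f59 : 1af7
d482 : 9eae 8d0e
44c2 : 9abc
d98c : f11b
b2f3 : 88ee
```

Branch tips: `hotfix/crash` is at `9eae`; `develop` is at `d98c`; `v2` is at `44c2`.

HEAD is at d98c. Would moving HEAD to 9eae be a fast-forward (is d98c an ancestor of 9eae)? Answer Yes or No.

A fast-forward from d98c to 9eae is possible iff d98c is an ancestor of 9eae.
Ancestors of 9eae: {1af7, 4f59, 8eb3, 9eae, ba5f}.
d98c is not among them, so fast-forward is not possible.

No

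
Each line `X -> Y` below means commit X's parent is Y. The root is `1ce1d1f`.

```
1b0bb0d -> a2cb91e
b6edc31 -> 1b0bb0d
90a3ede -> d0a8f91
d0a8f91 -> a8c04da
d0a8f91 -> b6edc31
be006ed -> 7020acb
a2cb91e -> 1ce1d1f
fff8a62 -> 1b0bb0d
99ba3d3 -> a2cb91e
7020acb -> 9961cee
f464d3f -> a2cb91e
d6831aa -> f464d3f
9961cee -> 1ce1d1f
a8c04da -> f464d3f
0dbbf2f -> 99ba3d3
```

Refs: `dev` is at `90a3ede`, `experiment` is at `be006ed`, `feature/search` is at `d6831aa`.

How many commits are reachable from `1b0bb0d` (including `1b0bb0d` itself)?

3

Walking parent pointers from 1b0bb0d: reachable set = {1b0bb0d, 1ce1d1f, a2cb91e}.
That is 3 commits.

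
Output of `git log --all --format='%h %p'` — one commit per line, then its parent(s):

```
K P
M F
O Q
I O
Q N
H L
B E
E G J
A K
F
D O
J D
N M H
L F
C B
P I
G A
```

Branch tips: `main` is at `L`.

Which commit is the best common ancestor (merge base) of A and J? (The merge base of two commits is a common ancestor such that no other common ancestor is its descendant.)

Ancestors of A: {A, F, H, I, K, L, M, N, O, P, Q}.
Ancestors of J: {D, F, H, J, L, M, N, O, Q}.
Common ancestors: {F, H, L, M, N, O, Q}.
Among these, O is not an ancestor of any other common ancestor — it is the merge base.

O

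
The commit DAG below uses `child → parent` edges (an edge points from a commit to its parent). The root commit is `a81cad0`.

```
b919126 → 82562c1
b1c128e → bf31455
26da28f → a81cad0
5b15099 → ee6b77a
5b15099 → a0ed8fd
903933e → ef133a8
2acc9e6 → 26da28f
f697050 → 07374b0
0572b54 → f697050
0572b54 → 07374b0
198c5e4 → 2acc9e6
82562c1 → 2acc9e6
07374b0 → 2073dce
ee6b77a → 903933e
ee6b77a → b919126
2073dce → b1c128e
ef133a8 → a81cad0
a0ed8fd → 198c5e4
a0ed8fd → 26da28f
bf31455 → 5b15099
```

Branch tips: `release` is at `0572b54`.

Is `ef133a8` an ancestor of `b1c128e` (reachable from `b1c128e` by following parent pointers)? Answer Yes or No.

Yes

Ancestors of b1c128e (commits reachable by following parents): {198c5e4, 26da28f, 2acc9e6, 5b15099, 82562c1, 903933e, a0ed8fd, a81cad0, b1c128e, b919126, bf31455, ee6b77a, ef133a8}.
ef133a8 is in that set, so it is an ancestor of b1c128e.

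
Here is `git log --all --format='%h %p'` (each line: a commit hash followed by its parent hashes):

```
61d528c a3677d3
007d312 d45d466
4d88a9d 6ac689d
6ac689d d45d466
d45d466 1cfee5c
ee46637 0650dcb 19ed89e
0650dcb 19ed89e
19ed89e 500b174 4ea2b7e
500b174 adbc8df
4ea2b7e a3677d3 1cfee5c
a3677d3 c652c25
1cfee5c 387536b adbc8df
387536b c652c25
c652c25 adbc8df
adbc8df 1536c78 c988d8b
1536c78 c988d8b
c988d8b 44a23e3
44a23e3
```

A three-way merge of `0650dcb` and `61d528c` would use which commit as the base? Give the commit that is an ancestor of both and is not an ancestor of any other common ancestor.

Ancestors of 0650dcb: {0650dcb, 1536c78, 19ed89e, 1cfee5c, 387536b, 44a23e3, 4ea2b7e, 500b174, a3677d3, adbc8df, c652c25, c988d8b}.
Ancestors of 61d528c: {1536c78, 44a23e3, 61d528c, a3677d3, adbc8df, c652c25, c988d8b}.
Common ancestors: {1536c78, 44a23e3, a3677d3, adbc8df, c652c25, c988d8b}.
Among these, a3677d3 is not an ancestor of any other common ancestor — it is the merge base.

a3677d3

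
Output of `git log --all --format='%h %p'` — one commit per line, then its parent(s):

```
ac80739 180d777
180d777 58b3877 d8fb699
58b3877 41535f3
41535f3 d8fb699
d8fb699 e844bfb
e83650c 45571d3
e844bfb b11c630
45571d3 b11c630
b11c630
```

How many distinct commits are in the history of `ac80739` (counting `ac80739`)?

Walking parent pointers from ac80739: reachable set = {180d777, 41535f3, 58b3877, ac80739, b11c630, d8fb699, e844bfb}.
That is 7 commits.

7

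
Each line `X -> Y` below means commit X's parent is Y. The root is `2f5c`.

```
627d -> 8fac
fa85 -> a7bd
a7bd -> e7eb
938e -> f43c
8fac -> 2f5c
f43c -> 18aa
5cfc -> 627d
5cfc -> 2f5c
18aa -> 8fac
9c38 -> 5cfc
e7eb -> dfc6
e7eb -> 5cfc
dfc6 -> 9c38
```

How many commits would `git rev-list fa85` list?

9

Walking parent pointers from fa85: reachable set = {2f5c, 5cfc, 627d, 8fac, 9c38, a7bd, dfc6, e7eb, fa85}.
That is 9 commits.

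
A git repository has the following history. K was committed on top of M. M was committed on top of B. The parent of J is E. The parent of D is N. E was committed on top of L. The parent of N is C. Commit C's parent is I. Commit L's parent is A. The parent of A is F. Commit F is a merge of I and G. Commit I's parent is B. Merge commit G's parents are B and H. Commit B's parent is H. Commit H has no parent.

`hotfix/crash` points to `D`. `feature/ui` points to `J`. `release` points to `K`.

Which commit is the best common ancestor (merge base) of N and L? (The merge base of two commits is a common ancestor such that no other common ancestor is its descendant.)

I

Ancestors of N: {B, C, H, I, N}.
Ancestors of L: {A, B, F, G, H, I, L}.
Common ancestors: {B, H, I}.
Among these, I is not an ancestor of any other common ancestor — it is the merge base.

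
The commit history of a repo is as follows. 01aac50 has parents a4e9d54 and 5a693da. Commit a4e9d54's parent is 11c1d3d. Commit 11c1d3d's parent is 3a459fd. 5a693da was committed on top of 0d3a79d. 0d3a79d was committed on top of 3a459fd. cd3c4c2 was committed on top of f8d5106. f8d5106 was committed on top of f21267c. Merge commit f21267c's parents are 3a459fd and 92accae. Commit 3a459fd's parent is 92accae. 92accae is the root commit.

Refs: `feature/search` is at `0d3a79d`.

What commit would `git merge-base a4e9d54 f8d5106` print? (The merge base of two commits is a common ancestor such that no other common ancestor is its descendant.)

Ancestors of a4e9d54: {11c1d3d, 3a459fd, 92accae, a4e9d54}.
Ancestors of f8d5106: {3a459fd, 92accae, f21267c, f8d5106}.
Common ancestors: {3a459fd, 92accae}.
Among these, 3a459fd is not an ancestor of any other common ancestor — it is the merge base.

3a459fd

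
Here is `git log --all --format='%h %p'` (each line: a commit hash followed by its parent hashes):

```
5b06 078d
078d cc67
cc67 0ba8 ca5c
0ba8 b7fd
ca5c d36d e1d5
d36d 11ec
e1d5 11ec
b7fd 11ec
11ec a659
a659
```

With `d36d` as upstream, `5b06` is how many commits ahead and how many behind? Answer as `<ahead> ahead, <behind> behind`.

Reachable from 5b06: {078d, 0ba8, 11ec, 5b06, a659, b7fd, ca5c, cc67, d36d, e1d5}.
Reachable from d36d: {11ec, a659, d36d}.
Only in 5b06's history (ahead): {078d, 0ba8, 5b06, b7fd, ca5c, cc67, e1d5} — 7.
Only in d36d's history (behind): {} — 0.

7 ahead, 0 behind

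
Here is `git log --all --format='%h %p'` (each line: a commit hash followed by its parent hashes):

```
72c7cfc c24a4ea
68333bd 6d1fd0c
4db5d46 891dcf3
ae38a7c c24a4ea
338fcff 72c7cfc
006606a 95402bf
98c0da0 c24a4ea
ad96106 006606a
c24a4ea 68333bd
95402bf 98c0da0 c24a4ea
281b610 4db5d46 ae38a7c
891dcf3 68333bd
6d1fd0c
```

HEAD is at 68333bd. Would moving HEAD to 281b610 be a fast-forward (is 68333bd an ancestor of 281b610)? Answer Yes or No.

A fast-forward from 68333bd to 281b610 is possible iff 68333bd is an ancestor of 281b610.
Ancestors of 281b610: {281b610, 4db5d46, 68333bd, 6d1fd0c, 891dcf3, ae38a7c, c24a4ea}.
68333bd is among them, so fast-forward is possible.

Yes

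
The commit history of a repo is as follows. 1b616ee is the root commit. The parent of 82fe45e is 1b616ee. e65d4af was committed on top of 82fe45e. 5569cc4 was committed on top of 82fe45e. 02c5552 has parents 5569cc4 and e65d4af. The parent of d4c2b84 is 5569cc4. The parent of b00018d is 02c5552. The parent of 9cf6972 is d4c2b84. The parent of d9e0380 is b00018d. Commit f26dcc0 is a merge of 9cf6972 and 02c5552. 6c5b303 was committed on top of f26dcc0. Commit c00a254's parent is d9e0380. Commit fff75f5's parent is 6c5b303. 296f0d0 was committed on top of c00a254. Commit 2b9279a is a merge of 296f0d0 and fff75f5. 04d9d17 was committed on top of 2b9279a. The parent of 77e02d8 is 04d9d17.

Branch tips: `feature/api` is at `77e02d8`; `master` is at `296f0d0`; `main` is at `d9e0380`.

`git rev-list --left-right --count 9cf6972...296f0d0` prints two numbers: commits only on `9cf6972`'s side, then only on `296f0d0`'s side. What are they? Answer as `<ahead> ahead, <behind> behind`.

2 ahead, 6 behind

Reachable from 9cf6972: {1b616ee, 5569cc4, 82fe45e, 9cf6972, d4c2b84}.
Reachable from 296f0d0: {02c5552, 1b616ee, 296f0d0, 5569cc4, 82fe45e, b00018d, c00a254, d9e0380, e65d4af}.
Only in 9cf6972's history (ahead): {9cf6972, d4c2b84} — 2.
Only in 296f0d0's history (behind): {02c5552, 296f0d0, b00018d, c00a254, d9e0380, e65d4af} — 6.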